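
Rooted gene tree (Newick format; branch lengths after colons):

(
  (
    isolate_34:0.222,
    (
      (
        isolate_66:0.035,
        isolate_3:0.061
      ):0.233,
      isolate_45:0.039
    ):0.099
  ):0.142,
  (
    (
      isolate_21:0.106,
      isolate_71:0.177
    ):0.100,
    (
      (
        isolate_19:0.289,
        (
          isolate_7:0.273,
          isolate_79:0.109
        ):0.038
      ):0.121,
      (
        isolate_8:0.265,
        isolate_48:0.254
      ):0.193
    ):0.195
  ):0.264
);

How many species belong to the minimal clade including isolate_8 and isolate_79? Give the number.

The MRCA of isolate_8 and isolate_79 is the node subtending ((isolate_19,(isolate_7,isolate_79)),(isolate_8,isolate_48)).
That clade contains 5 terminal taxa: isolate_19, isolate_48, isolate_7, isolate_79, isolate_8.

5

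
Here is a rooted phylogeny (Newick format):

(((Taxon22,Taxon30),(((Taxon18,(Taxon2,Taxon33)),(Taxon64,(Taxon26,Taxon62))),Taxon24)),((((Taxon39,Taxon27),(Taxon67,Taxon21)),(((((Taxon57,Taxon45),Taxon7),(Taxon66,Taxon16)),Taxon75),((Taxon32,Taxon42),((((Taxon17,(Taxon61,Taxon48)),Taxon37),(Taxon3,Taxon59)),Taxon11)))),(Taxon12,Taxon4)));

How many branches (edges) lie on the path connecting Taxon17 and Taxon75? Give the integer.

The MRCA of Taxon17 and Taxon75 is the node subtending (((((Taxon57,Taxon45),Taxon7),(Taxon66,Taxon16)),Taxon75),((Taxon32,Taxon42),((((Taxon17,(Taxon61,Taxon48)),Taxon37),(Taxon3,Taxon59)),Taxon11))).
From Taxon17 up to that node: 6 branches. From Taxon75 up to the same node: 2 branches. Total: 6 + 2 = 8.

8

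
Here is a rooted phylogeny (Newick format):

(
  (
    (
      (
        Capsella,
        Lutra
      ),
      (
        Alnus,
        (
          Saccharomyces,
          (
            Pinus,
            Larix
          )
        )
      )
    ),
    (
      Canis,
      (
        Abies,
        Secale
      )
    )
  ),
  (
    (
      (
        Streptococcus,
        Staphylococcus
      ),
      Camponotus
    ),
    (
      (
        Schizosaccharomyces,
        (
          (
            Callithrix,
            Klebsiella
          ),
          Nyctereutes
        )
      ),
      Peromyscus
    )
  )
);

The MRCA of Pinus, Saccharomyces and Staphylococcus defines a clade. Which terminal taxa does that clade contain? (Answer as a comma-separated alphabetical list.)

Tracing Pinus: it sits inside (Pinus,Larix).
Tracing Saccharomyces: it sits inside (Saccharomyces,(Pinus,Larix)).
Tracing Staphylococcus: it sits inside (Streptococcus,Staphylococcus).
The smallest clade enclosing all 3 is the whole tree (their MRCA is the root), so the answer is all 17 tips in alphabetical order.

Abies, Alnus, Callithrix, Camponotus, Canis, Capsella, Klebsiella, Larix, Lutra, Nyctereutes, Peromyscus, Pinus, Saccharomyces, Schizosaccharomyces, Secale, Staphylococcus, Streptococcus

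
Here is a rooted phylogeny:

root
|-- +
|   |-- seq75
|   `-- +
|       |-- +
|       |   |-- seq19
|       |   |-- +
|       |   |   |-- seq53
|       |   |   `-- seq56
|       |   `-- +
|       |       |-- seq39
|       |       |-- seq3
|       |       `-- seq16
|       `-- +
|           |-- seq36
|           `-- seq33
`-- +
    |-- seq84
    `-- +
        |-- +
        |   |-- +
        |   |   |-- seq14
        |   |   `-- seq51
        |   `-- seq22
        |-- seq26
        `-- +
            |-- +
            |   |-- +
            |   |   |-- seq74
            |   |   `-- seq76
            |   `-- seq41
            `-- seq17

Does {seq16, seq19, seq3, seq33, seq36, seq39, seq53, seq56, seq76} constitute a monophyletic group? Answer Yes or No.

No

The MRCA of the listed taxa is the root, so the smallest clade containing them is the whole tree.
That clade also contains seq14, seq17, seq22, seq26, seq41, seq51, seq74, seq75, seq84, which are not in the proposed group, so the group is not monophyletic.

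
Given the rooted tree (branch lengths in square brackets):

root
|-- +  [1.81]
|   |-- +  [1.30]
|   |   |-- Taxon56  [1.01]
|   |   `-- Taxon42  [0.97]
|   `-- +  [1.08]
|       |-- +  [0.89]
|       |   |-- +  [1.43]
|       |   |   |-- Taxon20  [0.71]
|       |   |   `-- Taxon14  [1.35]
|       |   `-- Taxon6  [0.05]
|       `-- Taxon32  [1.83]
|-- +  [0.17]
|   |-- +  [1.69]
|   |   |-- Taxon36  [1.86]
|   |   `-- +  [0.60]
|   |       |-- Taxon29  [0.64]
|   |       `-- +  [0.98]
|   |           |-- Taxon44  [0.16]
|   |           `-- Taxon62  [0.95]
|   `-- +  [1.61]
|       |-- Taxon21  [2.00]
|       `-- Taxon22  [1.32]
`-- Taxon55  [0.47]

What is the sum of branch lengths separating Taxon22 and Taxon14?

9.66

The path runs Taxon22 → … → MRCA → … → Taxon14; the MRCA is the root of the tree.
Branch lengths along that path: 1.32 + 1.61 + 0.17 + 1.81 + 1.08 + 0.89 + 1.43 + 1.35 = 9.66.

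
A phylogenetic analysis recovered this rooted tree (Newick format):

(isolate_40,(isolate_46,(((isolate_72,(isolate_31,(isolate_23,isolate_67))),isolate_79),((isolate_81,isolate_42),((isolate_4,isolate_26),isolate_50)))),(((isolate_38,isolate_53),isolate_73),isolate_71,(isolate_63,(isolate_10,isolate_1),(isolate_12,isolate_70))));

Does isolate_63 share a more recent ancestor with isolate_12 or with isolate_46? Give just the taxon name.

The MRCA of isolate_63 and isolate_12 subtends (isolate_63,(isolate_10,isolate_1),(isolate_12,isolate_70)) (5 taxa).
The MRCA of isolate_63 and isolate_46 is the root, subtending the entire tree (21 taxa).
The first is nested inside the second, so isolate_63 shares a more recent common ancestor with isolate_12.

isolate_12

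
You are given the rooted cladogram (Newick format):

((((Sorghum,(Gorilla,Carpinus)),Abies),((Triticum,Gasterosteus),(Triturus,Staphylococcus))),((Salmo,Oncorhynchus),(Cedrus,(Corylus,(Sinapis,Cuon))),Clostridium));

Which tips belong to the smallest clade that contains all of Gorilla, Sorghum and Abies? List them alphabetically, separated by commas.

Abies, Carpinus, Gorilla, Sorghum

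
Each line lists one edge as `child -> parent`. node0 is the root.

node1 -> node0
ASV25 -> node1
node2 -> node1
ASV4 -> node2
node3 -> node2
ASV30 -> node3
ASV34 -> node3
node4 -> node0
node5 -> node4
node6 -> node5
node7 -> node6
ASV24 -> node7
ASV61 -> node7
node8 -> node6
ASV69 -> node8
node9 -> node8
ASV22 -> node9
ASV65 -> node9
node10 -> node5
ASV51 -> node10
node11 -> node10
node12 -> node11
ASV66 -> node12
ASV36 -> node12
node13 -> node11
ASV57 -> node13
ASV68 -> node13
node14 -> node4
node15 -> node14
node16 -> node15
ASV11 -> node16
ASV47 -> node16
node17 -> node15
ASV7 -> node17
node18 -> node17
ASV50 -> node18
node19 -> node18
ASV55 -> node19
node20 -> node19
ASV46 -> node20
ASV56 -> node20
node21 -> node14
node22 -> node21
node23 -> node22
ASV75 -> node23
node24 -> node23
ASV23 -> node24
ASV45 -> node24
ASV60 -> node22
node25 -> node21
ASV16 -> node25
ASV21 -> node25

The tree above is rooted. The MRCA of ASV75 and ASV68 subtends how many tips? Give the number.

23

The MRCA of ASV75 and ASV68 is the node subtending ((((ASV24,ASV61),(ASV69,(ASV22,ASV65))),(ASV51,((ASV66,ASV36),(ASV57,ASV68)))),(((ASV11,ASV47),(ASV7,(ASV50,(ASV55,(ASV46,ASV56))))),(((ASV75,(ASV23,ASV45)),ASV60),(ASV16,ASV21)))).
That clade contains 23 terminal taxa: ASV11, ASV16, ASV21, ASV22, ASV23, ASV24, ASV36, ASV45, ASV46, ASV47, ASV50, ASV51, ASV55, ASV56, ASV57, ASV60, ASV61, ASV65, ASV66, ASV68, ASV69, ASV7, ASV75.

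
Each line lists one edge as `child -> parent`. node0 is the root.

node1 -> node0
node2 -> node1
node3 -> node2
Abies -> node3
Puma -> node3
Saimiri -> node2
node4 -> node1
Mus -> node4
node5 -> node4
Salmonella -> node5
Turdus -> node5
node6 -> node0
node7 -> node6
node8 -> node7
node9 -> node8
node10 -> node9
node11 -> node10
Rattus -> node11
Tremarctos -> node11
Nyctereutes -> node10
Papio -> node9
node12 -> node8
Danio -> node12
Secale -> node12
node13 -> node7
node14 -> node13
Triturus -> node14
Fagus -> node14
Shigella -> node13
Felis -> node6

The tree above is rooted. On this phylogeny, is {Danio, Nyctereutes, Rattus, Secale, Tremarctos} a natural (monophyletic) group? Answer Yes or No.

The MRCA of the listed taxa subtends ((((Rattus,Tremarctos),Nyctereutes),Papio),(Danio,Secale)).
That clade also contains Papio, which is not in the proposed group, so the group is not monophyletic.

No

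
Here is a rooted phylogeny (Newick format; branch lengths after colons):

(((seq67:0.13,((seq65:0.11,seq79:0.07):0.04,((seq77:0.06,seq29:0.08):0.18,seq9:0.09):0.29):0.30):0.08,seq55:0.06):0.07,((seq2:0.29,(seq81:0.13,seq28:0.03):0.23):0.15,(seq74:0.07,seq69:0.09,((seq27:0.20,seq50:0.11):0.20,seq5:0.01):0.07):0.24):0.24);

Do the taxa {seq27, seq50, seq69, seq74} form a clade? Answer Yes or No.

No

The MRCA of the listed taxa subtends (seq74,seq69,((seq27,seq50),seq5)).
That clade also contains seq5, which is not in the proposed group, so the group is not monophyletic.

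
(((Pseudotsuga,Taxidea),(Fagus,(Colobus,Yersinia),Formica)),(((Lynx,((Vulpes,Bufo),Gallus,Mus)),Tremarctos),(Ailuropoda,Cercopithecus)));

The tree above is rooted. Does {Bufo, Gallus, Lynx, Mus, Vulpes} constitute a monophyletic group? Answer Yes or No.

The most recent common ancestor of these taxa subtends (Lynx,((Vulpes,Bufo),Gallus,Mus)).
That clade has exactly 5 tips — every listed taxon and nothing else — so the group is monophyletic.

Yes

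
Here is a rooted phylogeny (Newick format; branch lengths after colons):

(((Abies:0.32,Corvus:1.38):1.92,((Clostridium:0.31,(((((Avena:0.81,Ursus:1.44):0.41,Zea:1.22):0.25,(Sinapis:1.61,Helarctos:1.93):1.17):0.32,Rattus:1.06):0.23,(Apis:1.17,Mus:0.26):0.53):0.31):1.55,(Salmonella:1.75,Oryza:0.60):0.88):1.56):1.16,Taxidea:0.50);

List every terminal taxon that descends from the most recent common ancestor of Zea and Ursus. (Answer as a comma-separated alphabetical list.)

Tracing Zea: it sits inside ((Avena,Ursus),Zea).
Tracing Ursus: it sits inside (Avena,Ursus).
The smallest clade enclosing both is ((Avena,Ursus),Zea); the answer is its 3 terminal taxa in alphabetical order.

Avena, Ursus, Zea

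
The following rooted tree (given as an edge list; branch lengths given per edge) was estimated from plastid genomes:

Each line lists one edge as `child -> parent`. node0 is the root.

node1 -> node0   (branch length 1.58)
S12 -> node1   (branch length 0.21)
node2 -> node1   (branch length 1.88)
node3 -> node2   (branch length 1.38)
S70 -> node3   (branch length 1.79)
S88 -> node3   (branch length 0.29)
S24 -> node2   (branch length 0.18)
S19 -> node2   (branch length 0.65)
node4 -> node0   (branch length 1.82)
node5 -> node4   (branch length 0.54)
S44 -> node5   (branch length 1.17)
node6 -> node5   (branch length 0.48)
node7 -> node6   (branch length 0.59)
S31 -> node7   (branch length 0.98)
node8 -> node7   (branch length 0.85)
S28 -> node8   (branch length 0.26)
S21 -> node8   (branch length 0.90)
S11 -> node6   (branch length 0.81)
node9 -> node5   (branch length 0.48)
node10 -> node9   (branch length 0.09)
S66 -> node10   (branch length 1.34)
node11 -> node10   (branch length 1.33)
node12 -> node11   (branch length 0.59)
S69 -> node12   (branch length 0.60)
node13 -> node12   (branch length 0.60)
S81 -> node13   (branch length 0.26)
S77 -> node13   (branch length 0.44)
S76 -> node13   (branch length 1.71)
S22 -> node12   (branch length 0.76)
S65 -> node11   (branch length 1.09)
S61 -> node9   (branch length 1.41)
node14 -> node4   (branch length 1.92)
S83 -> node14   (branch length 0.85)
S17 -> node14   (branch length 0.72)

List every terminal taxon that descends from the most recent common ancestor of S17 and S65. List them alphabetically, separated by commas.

S11, S17, S21, S22, S28, S31, S44, S61, S65, S66, S69, S76, S77, S81, S83

Tracing S17: it sits inside (S83,S17).
Tracing S65: it sits inside ((S69,(S81,S77,S76),S22),S65).
The smallest clade enclosing both is ((S44,((S31,(S28,S21)),S11),((S66,((S69,(S81,S77,S76),S22),S65)),S61)),(S83,S17)); the answer is its 15 terminal taxa in alphabetical order.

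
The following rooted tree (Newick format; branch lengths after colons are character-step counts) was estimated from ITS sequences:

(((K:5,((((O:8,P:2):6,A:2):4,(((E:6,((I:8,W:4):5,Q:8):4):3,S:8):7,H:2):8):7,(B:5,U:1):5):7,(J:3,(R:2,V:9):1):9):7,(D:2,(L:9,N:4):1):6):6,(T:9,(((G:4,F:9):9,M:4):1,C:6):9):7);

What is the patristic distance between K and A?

The path runs K → … → MRCA → … → A; the MRCA is the node subtending (K,((((O,P),A),(((E,((I,W),Q)),S),H)),(B,U)),(J,(R,V))).
Branch lengths along that path: 5 + 7 + 7 + 4 + 2 = 25.

25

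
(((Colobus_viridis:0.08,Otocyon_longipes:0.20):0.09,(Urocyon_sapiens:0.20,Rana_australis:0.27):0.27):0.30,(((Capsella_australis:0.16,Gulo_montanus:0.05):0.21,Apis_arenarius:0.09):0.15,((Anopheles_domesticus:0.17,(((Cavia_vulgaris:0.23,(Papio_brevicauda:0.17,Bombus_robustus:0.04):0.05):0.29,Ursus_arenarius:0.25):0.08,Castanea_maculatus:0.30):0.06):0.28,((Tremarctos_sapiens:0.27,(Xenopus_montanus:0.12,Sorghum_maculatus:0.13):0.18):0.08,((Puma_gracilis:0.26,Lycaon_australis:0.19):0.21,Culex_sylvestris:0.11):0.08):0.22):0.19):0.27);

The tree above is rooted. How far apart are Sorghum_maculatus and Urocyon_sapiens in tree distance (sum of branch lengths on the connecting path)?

The path runs Sorghum_maculatus → … → MRCA → … → Urocyon_sapiens; the MRCA is the root of the tree.
Branch lengths along that path: 0.13 + 0.18 + 0.08 + 0.22 + 0.19 + 0.27 + 0.30 + 0.27 + 0.20 = 1.84.

1.84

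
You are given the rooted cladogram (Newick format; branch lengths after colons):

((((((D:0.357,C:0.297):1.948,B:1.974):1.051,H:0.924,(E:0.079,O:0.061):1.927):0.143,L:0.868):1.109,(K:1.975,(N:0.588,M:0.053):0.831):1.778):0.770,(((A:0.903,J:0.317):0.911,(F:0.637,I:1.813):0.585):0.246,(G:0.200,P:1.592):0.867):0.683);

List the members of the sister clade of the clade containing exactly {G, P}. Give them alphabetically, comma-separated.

The clade containing exactly {G, P} attaches to the tree at the node subtending (((A,J),(F,I)),(G,P)).
The other lineage descending from that same node — the sister group — is ((A,J),(F,I)); its 4 tips in alphabetical order are the answer.

A, F, I, J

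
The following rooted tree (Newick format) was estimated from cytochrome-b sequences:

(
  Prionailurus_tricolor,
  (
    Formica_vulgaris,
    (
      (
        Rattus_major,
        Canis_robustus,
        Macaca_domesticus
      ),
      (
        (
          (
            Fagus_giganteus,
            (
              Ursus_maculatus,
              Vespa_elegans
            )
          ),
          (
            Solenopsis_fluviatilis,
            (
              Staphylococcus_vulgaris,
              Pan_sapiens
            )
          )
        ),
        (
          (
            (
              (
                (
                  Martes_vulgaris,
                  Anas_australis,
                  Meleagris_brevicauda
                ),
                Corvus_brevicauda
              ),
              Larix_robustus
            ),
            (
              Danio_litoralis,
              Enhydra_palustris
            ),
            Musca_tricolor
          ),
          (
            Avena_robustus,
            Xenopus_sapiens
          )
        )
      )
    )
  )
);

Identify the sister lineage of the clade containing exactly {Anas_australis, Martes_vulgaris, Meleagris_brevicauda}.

Corvus_brevicauda

The clade containing exactly {Anas_australis, Martes_vulgaris, Meleagris_brevicauda} attaches to the tree at the node subtending ((Martes_vulgaris,Anas_australis,Meleagris_brevicauda),Corvus_brevicauda).
The other lineage descending from that same node — the sister group — is the single tip Corvus_brevicauda.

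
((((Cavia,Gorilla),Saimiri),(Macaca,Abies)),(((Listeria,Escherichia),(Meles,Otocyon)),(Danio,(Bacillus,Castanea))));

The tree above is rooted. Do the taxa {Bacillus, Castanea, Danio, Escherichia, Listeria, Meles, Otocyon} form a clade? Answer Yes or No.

The most recent common ancestor of these taxa subtends (((Listeria,Escherichia),(Meles,Otocyon)),(Danio,(Bacillus,Castanea))).
That clade has exactly 7 tips — every listed taxon and nothing else — so the group is monophyletic.

Yes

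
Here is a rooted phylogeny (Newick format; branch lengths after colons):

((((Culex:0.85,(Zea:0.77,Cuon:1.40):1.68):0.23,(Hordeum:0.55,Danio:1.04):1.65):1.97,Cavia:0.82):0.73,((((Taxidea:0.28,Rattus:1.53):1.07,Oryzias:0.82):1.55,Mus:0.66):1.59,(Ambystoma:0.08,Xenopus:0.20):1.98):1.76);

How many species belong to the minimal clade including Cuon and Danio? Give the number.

The MRCA of Cuon and Danio is the node subtending ((Culex,(Zea,Cuon)),(Hordeum,Danio)).
That clade contains 5 terminal taxa: Culex, Cuon, Danio, Hordeum, Zea.

5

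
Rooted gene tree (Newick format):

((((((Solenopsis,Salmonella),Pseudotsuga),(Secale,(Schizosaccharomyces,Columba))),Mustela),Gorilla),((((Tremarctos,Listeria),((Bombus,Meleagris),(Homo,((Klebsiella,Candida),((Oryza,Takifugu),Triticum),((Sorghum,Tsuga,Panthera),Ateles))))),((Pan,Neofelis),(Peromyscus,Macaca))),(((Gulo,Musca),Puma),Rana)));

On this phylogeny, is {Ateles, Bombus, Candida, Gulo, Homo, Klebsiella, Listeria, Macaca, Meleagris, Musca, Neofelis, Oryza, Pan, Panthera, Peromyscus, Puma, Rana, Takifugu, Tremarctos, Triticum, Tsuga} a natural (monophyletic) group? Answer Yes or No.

No

The MRCA of the listed taxa subtends ((((Tremarctos,Listeria),((Bombus,Meleagris),(Homo,((Klebsiella,Candida),((Oryza,Takifugu),Triticum),((Sorghum,Tsuga,Panthera),Ateles))))),((Pan,Neofelis),(Peromyscus,Macaca))),(((Gulo,Musca),Puma),Rana)).
That clade also contains Sorghum, which is not in the proposed group, so the group is not monophyletic.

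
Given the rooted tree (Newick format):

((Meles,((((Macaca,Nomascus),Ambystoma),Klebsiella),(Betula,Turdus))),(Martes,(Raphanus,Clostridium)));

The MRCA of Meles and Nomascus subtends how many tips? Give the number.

The MRCA of Meles and Nomascus is the node subtending (Meles,((((Macaca,Nomascus),Ambystoma),Klebsiella),(Betula,Turdus))).
That clade contains 7 terminal taxa: Ambystoma, Betula, Klebsiella, Macaca, Meles, Nomascus, Turdus.

7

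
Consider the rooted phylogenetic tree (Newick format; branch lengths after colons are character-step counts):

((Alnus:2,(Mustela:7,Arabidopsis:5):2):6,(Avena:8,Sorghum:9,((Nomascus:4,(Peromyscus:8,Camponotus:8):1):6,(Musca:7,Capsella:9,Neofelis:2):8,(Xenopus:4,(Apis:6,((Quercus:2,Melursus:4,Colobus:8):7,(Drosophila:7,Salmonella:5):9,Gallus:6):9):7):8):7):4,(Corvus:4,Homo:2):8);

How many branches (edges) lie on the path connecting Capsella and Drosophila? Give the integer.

7

The MRCA of Capsella and Drosophila is the node subtending ((Nomascus,(Peromyscus,Camponotus)),(Musca,Capsella,Neofelis),(Xenopus,(Apis,((Quercus,Melursus,Colobus),(Drosophila,Salmonella),Gallus)))).
From Capsella up to that node: 2 branches. From Drosophila up to the same node: 5 branches. Total: 2 + 5 = 7.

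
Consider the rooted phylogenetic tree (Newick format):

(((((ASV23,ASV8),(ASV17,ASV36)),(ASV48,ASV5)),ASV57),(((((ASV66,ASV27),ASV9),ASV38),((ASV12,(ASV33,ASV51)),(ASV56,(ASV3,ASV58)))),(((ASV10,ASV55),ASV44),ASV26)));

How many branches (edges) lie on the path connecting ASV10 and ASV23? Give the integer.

10

The MRCA of ASV10 and ASV23 is the root of the tree.
From ASV10 up to that node: 5 branches. From ASV23 up to the same node: 5 branches. Total: 5 + 5 = 10.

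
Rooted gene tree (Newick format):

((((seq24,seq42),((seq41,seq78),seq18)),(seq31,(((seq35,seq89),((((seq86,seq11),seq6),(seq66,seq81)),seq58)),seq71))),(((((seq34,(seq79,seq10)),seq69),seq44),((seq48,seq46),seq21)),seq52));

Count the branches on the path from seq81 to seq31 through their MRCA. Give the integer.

The MRCA of seq81 and seq31 is the node subtending (seq31,(((seq35,seq89),((((seq86,seq11),seq6),(seq66,seq81)),seq58)),seq71)).
From seq81 up to that node: 6 branches. From seq31 up to the same node: 1 branch. Total: 6 + 1 = 7.

7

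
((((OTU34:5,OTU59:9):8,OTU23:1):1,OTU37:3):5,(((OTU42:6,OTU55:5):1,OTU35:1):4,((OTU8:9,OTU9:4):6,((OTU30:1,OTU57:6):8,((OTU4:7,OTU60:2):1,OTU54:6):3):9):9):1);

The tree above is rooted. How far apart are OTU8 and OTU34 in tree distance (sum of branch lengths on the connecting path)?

The path runs OTU8 → … → MRCA → … → OTU34; the MRCA is the root of the tree.
Branch lengths along that path: 9 + 6 + 9 + 1 + 5 + 1 + 8 + 5 = 44.

44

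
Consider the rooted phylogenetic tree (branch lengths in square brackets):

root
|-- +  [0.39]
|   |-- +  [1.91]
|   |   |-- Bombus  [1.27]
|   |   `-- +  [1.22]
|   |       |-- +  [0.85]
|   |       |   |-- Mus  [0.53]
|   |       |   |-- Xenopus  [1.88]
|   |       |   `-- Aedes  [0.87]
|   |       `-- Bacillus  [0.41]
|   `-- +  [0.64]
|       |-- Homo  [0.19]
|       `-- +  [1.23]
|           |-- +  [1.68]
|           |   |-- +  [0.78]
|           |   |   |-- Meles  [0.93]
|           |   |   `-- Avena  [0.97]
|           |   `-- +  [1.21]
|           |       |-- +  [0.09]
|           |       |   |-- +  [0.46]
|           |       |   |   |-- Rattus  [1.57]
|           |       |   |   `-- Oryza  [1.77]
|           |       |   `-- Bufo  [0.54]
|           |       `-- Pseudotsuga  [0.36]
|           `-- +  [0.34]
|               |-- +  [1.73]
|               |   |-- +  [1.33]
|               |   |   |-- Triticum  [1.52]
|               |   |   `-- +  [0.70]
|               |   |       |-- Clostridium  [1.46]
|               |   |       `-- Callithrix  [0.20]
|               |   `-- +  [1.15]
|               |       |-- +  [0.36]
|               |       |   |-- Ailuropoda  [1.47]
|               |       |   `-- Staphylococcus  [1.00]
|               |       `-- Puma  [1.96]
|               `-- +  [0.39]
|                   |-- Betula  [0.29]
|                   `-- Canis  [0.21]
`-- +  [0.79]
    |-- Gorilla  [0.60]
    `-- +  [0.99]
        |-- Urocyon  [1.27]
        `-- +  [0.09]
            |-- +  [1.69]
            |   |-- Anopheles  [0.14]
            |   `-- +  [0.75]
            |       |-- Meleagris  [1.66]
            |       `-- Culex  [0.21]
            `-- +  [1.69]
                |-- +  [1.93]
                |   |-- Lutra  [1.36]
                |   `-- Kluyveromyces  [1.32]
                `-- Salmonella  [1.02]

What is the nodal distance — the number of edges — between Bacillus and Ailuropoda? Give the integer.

The MRCA of Bacillus and Ailuropoda is the node subtending ((Bombus,((Mus,Xenopus,Aedes),Bacillus)),(Homo,(((Meles,Avena),(((Rattus,Oryza),Bufo),Pseudotsuga)),(((Triticum,(Clostridium,Callithrix)),((Ailuropoda,Staphylococcus),Puma)),(Betula,Canis))))).
From Bacillus up to that node: 3 branches. From Ailuropoda up to the same node: 7 branches. Total: 3 + 7 = 10.

10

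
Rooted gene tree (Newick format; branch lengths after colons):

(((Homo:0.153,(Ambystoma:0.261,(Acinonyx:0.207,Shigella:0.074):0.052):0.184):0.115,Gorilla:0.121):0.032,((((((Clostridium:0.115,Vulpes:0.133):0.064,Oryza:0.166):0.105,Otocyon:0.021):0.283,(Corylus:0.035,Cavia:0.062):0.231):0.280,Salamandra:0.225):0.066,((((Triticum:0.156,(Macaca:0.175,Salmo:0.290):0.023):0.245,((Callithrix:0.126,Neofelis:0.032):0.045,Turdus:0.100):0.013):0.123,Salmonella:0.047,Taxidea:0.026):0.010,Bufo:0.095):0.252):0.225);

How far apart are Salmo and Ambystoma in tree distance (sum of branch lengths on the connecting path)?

The path runs Salmo → … → MRCA → … → Ambystoma; the MRCA is the root of the tree.
Branch lengths along that path: 0.290 + 0.023 + 0.245 + 0.123 + 0.010 + 0.252 + 0.225 + 0.032 + 0.115 + 0.184 + 0.261 = 1.760.

1.760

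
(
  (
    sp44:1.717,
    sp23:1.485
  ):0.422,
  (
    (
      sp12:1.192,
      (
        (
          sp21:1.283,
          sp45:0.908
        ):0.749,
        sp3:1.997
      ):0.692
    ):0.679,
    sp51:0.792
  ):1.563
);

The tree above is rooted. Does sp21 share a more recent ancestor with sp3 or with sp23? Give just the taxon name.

sp3

The MRCA of sp21 and sp3 subtends ((sp21,sp45),sp3) (3 taxa).
The MRCA of sp21 and sp23 is the root, subtending the entire tree (7 taxa).
The first is nested inside the second, so sp21 shares a more recent common ancestor with sp3.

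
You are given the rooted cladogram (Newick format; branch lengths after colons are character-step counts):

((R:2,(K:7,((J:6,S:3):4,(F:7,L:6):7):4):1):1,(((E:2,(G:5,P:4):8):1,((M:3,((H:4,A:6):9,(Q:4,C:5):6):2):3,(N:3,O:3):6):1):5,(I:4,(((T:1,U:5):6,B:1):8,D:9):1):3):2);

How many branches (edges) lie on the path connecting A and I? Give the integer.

8

The MRCA of A and I is the node subtending (((E,(G,P)),((M,((H,A),(Q,C))),(N,O))),(I,(((T,U),B),D))).
From A up to that node: 6 branches. From I up to the same node: 2 branches. Total: 6 + 2 = 8.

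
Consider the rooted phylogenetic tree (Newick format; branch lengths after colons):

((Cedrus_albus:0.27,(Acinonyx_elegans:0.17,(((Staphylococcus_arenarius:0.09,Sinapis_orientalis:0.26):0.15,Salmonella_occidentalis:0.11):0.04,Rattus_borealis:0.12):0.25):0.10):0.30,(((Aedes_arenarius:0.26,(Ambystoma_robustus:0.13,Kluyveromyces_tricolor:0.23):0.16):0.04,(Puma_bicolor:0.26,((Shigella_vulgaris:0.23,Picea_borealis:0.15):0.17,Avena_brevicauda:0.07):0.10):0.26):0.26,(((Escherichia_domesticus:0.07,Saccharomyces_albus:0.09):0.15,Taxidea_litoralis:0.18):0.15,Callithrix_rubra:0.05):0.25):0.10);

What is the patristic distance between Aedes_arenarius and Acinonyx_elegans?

The path runs Aedes_arenarius → … → MRCA → … → Acinonyx_elegans; the MRCA is the root of the tree.
Branch lengths along that path: 0.26 + 0.04 + 0.26 + 0.10 + 0.30 + 0.10 + 0.17 = 1.23.

1.23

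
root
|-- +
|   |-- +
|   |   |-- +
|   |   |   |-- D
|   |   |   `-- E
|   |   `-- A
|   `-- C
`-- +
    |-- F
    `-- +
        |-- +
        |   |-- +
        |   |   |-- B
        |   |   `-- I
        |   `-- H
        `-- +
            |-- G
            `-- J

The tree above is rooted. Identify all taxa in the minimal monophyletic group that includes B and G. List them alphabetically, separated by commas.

B, G, H, I, J

Tracing B: it sits inside (B,I).
Tracing G: it sits inside (G,J).
The smallest clade enclosing both is (((B,I),H),(G,J)); the answer is its 5 terminal taxa in alphabetical order.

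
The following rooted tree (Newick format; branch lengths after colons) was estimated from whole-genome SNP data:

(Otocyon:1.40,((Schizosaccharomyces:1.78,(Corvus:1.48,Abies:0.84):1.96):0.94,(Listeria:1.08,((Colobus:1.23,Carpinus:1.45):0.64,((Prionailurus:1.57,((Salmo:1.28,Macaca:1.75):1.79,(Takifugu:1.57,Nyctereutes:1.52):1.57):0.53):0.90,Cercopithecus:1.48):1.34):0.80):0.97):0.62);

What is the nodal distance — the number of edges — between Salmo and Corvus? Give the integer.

10

The MRCA of Salmo and Corvus is the node subtending ((Schizosaccharomyces,(Corvus,Abies)),(Listeria,((Colobus,Carpinus),((Prionailurus,((Salmo,Macaca),(Takifugu,Nyctereutes))),Cercopithecus)))).
From Salmo up to that node: 7 branches. From Corvus up to the same node: 3 branches. Total: 7 + 3 = 10.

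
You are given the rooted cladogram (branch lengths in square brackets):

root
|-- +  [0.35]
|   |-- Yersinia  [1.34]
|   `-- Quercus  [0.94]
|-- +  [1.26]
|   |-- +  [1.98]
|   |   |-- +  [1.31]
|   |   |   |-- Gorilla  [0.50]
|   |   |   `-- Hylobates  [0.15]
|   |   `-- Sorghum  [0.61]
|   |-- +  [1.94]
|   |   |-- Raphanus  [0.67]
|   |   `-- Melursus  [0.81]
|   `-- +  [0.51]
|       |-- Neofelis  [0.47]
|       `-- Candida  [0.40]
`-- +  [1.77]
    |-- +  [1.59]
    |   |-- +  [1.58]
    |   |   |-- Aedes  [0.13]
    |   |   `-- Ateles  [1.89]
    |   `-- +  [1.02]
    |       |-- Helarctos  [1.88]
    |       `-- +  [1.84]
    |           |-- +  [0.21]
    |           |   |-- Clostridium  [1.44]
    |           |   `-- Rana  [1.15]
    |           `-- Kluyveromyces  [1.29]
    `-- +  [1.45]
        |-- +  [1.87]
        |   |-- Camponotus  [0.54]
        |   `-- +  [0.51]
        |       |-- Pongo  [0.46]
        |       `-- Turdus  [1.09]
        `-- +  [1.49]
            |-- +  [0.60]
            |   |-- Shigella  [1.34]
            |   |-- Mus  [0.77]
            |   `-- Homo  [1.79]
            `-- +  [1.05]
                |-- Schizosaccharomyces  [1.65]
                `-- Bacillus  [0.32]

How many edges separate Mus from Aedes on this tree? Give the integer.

7

The MRCA of Mus and Aedes is the node subtending (((Aedes,Ateles),(Helarctos,((Clostridium,Rana),Kluyveromyces))),((Camponotus,(Pongo,Turdus)),((Shigella,Mus,Homo),(Schizosaccharomyces,Bacillus)))).
From Mus up to that node: 4 branches. From Aedes up to the same node: 3 branches. Total: 4 + 3 = 7.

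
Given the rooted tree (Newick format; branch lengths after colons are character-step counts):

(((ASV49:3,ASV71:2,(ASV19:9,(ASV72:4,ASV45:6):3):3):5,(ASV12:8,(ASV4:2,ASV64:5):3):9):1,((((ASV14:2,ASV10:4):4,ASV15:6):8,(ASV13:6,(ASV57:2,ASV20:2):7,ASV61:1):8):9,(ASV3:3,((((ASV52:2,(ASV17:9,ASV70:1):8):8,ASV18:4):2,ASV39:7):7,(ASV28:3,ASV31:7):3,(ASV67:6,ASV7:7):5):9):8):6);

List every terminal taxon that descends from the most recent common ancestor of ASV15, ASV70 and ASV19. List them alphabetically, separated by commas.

Tracing ASV15: it sits inside ((ASV14,ASV10),ASV15).
Tracing ASV70: it sits inside (ASV17,ASV70).
Tracing ASV19: it sits inside (ASV19,(ASV72,ASV45)).
The smallest clade enclosing all 3 is the whole tree (their MRCA is the root), so the answer is all 25 tips in alphabetical order.

ASV10, ASV12, ASV13, ASV14, ASV15, ASV17, ASV18, ASV19, ASV20, ASV28, ASV3, ASV31, ASV39, ASV4, ASV45, ASV49, ASV52, ASV57, ASV61, ASV64, ASV67, ASV7, ASV70, ASV71, ASV72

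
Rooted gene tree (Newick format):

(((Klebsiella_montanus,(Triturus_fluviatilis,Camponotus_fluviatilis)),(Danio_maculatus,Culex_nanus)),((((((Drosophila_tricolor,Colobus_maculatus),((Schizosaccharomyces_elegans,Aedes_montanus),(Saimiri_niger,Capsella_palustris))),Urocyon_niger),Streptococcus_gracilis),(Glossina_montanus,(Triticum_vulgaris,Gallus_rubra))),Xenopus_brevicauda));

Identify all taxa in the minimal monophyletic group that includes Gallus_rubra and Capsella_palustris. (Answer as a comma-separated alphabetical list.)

Aedes_montanus, Capsella_palustris, Colobus_maculatus, Drosophila_tricolor, Gallus_rubra, Glossina_montanus, Saimiri_niger, Schizosaccharomyces_elegans, Streptococcus_gracilis, Triticum_vulgaris, Urocyon_niger

Tracing Gallus_rubra: it sits inside (Triticum_vulgaris,Gallus_rubra).
Tracing Capsella_palustris: it sits inside (Saimiri_niger,Capsella_palustris).
The smallest clade enclosing both is (((((Drosophila_tricolor,Colobus_maculatus),((Schizosaccharomyces_elegans,Aedes_montanus),(Saimiri_niger,Capsella_palustris))),Urocyon_niger),Streptococcus_gracilis),(Glossina_montanus,(Triticum_vulgaris,Gallus_rubra))); the answer is its 11 terminal taxa in alphabetical order.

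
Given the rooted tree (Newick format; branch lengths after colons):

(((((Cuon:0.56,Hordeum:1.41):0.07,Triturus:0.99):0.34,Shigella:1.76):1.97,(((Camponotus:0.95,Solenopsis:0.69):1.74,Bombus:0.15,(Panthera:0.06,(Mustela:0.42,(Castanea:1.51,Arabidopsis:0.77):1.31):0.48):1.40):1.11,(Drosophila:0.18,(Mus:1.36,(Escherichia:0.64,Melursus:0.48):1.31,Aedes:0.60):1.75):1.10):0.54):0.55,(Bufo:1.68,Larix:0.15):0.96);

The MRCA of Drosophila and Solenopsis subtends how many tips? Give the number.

12

The MRCA of Drosophila and Solenopsis is the node subtending (((Camponotus,Solenopsis),Bombus,(Panthera,(Mustela,(Castanea,Arabidopsis)))),(Drosophila,(Mus,(Escherichia,Melursus),Aedes))).
That clade contains 12 terminal taxa: Aedes, Arabidopsis, Bombus, Camponotus, Castanea, Drosophila, Escherichia, Melursus, Mus, Mustela, Panthera, Solenopsis.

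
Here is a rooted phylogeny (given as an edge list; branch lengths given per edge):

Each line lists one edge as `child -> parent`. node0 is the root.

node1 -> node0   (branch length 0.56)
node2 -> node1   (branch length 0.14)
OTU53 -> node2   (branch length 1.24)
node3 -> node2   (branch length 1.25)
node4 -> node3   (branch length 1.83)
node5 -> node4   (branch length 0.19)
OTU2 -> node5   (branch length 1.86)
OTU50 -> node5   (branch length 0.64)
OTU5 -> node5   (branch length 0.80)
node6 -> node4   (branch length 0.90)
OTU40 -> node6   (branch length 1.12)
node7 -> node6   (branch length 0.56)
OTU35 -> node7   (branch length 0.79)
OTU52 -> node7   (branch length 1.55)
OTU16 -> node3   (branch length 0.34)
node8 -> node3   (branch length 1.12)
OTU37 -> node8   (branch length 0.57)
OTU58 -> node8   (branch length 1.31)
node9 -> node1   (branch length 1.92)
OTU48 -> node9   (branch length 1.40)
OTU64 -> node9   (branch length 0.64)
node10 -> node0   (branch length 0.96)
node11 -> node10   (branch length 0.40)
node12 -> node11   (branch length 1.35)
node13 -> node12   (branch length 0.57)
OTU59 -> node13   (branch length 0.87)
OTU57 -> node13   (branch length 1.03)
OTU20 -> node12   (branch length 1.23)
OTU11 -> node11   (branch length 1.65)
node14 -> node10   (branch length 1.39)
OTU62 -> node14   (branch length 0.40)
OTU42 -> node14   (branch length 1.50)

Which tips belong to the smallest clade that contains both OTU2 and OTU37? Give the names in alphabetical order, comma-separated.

OTU16, OTU2, OTU35, OTU37, OTU40, OTU5, OTU50, OTU52, OTU58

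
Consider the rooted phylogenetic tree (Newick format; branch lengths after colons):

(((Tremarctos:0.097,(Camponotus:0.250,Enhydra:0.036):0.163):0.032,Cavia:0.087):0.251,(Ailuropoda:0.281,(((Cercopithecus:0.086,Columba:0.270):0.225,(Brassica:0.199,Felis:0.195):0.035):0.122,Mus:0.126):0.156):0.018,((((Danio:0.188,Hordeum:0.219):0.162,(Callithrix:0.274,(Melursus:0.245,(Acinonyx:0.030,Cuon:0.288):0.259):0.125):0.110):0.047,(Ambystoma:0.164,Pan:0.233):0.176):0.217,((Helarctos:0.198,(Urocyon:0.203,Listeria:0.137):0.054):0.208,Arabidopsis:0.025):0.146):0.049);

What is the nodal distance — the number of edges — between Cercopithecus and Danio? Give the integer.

10

The MRCA of Cercopithecus and Danio is the root of the tree.
From Cercopithecus up to that node: 5 branches. From Danio up to the same node: 5 branches. Total: 5 + 5 = 10.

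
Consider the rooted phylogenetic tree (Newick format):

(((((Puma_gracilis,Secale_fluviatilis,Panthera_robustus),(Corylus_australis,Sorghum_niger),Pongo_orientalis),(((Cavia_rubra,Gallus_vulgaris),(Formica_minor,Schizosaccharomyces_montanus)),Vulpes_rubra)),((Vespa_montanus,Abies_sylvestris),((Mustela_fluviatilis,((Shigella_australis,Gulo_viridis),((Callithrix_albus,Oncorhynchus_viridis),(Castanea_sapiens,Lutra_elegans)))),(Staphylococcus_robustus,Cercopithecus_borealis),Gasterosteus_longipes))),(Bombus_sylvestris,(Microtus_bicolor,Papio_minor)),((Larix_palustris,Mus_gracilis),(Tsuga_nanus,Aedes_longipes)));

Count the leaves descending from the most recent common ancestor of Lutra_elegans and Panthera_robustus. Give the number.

23

The MRCA of Lutra_elegans and Panthera_robustus is the node subtending ((((Puma_gracilis,Secale_fluviatilis,Panthera_robustus),(Corylus_australis,Sorghum_niger),Pongo_orientalis),(((Cavia_rubra,Gallus_vulgaris),(Formica_minor,Schizosaccharomyces_montanus)),Vulpes_rubra)),((Vespa_montanus,Abies_sylvestris),((Mustela_fluviatilis,((Shigella_australis,Gulo_viridis),((Callithrix_albus,Oncorhynchus_viridis),(Castanea_sapiens,Lutra_elegans)))),(Staphylococcus_robustus,Cercopithecus_borealis),Gasterosteus_longipes))).
That clade contains 23 terminal taxa: Abies_sylvestris, Callithrix_albus, Castanea_sapiens, Cavia_rubra, Cercopithecus_borealis, Corylus_australis, Formica_minor, Gallus_vulgaris, Gasterosteus_longipes, Gulo_viridis, Lutra_elegans, Mustela_fluviatilis, Oncorhynchus_viridis, Panthera_robustus, Pongo_orientalis, Puma_gracilis, Schizosaccharomyces_montanus, Secale_fluviatilis, Shigella_australis, Sorghum_niger, Staphylococcus_robustus, Vespa_montanus, Vulpes_rubra.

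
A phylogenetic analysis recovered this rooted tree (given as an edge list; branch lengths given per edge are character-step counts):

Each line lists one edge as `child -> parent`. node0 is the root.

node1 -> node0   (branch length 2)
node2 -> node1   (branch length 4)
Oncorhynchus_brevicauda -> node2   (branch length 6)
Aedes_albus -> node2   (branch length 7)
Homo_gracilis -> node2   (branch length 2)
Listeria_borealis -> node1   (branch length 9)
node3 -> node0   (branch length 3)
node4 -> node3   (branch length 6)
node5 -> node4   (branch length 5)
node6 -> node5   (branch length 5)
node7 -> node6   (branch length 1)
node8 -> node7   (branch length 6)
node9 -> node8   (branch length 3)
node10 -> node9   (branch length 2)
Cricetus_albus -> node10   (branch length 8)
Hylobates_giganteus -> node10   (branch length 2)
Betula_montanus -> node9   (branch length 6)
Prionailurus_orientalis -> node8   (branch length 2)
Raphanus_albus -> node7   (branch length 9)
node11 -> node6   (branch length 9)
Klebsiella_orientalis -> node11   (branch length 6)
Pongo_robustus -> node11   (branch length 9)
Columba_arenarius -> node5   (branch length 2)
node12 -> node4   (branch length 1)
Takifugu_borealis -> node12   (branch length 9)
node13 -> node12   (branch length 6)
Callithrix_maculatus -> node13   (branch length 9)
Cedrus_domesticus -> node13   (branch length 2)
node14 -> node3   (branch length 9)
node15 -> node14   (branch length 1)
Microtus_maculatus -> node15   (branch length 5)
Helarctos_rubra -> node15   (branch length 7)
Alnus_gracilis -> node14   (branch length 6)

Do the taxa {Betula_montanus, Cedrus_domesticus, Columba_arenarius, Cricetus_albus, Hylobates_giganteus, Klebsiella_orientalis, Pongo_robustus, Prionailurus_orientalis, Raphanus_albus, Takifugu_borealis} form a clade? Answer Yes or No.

No

The MRCA of the listed taxa subtends (((((((Cricetus_albus,Hylobates_giganteus),Betula_montanus),Prionailurus_orientalis),Raphanus_albus),(Klebsiella_orientalis,Pongo_robustus)),Columba_arenarius),(Takifugu_borealis,(Callithrix_maculatus,Cedrus_domesticus))).
That clade also contains Callithrix_maculatus, which is not in the proposed group, so the group is not monophyletic.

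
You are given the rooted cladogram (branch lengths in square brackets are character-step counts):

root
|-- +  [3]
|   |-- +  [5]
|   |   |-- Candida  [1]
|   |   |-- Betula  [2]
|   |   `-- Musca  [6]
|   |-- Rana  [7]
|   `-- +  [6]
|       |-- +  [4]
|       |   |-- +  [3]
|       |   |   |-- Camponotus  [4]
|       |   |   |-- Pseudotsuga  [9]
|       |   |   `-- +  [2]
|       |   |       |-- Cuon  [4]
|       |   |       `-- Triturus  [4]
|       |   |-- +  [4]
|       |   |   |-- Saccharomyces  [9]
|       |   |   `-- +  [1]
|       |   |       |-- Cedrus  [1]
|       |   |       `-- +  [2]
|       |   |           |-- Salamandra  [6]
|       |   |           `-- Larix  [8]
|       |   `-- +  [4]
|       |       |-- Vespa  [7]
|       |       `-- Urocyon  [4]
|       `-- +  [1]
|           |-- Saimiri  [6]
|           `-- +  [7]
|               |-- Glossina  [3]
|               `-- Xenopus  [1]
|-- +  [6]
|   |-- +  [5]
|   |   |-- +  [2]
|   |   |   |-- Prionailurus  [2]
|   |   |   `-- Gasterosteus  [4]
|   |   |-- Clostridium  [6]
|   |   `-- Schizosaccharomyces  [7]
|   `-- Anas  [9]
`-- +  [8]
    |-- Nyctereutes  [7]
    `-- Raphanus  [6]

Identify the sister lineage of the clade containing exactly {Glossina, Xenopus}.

The clade containing exactly {Glossina, Xenopus} attaches to the tree at the node subtending (Saimiri,(Glossina,Xenopus)).
The other lineage descending from that same node — the sister group — is the single tip Saimiri.

Saimiri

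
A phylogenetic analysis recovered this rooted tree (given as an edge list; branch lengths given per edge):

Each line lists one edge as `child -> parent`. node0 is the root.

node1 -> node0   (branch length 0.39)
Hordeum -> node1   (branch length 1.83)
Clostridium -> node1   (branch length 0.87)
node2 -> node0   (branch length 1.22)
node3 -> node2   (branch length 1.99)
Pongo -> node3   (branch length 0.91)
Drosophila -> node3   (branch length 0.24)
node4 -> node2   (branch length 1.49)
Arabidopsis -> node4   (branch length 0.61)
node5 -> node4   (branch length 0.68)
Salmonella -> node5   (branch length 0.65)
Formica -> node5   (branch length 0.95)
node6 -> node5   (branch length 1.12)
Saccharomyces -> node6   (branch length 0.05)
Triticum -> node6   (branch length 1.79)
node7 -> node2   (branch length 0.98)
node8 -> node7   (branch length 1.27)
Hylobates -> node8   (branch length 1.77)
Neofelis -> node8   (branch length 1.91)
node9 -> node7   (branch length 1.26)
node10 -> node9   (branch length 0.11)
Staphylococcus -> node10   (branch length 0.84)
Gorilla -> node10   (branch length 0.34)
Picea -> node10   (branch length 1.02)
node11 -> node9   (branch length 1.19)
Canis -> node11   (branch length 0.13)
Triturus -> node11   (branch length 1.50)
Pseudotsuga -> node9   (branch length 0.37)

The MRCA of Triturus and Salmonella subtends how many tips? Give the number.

15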